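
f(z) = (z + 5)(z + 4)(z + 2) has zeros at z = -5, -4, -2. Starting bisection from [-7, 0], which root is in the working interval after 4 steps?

-2

f(-3.5) = -1.125 < 0, so the root lies in [-3.5, 0]
f(-1.75) = 1.828125 > 0, so the root lies in [-3.5, -1.75]
f(-2.625) = -2.041016 < 0, so the root lies in [-2.625, -1.75]
f(-2.1875) = -0.9558 < 0, so the root lies in [-2.1875, -1.75]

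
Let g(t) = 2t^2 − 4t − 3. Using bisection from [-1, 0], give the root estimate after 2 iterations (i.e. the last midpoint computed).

midpoint -0.5: g = -0.5 < 0 → [-1, -0.5]
midpoint -0.75: g = 1.125 > 0 → [-0.75, -0.5]

-0.75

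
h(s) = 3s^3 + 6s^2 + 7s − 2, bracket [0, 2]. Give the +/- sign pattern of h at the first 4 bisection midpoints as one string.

+++-

h(1) = 14 > 0, so the root lies in [0, 1]
h(0.5) = 3.375 > 0, so the root lies in [0, 0.5]
h(0.25) = 0.171875 > 0, so the root lies in [0, 0.25]
h(0.125) = -1.0254 < 0, so the root lies in [0.125, 0.25]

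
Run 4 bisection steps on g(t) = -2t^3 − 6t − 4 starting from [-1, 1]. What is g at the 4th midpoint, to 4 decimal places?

0.2383

m = 0, g(m) = -4 (−); new bracket [-1, 0]
m = -0.5, g(m) = -0.75 (−); new bracket [-1, -0.5]
m = -0.75, g(m) = 1.34375 (+); new bracket [-0.75, -0.5]
m = -0.625, g(m) = 0.2383 (+); new bracket [-0.625, -0.5]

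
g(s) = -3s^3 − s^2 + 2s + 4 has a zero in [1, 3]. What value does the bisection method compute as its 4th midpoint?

1.125

s = 2 gives g = -20, negative; keep [1, 2]
s = 1.5 gives g = -5.375, negative; keep [1, 1.5]
s = 1.25 gives g = -0.921875, negative; keep [1, 1.25]
s = 1.125 gives g = 0.7129, positive; keep [1.125, 1.25]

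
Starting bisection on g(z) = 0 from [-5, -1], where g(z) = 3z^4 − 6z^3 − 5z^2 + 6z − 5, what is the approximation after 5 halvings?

m = -3, g(m) = 337 (+); new bracket [-3, -1]
m = -2, g(m) = 59 (+); new bracket [-2, -1]
m = -1.5, g(m) = 10.1875 (+); new bracket [-1.5, -1]
m = -1.25, g(m) = -1.2695 (−); new bracket [-1.5, -1.25]
m = -1.375, g(m) = 3.6179 (+); new bracket [-1.375, -1.25]

-1.375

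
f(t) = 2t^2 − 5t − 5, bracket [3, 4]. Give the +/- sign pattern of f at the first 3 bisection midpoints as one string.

f(3.5) = 2 > 0, so the root lies in [3, 3.5]
f(3.25) = -0.125 < 0, so the root lies in [3.25, 3.5]
f(3.375) = 0.90625 > 0, so the root lies in [3.25, 3.375]

+-+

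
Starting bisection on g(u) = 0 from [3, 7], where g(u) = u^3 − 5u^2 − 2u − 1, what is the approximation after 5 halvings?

m = 5, g(m) = -11 (−); new bracket [5, 7]
m = 6, g(m) = 23 (+); new bracket [5, 6]
m = 5.5, g(m) = 3.125 (+); new bracket [5, 5.5]
m = 5.25, g(m) = -4.6094 (−); new bracket [5.25, 5.5]
m = 5.375, g(m) = -0.916 (−); new bracket [5.375, 5.5]

5.375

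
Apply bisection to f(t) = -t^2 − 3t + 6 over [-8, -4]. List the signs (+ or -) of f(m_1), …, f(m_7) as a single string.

m = -6, f(m) = -12 (−); new bracket [-6, -4]
m = -5, f(m) = -4 (−); new bracket [-5, -4]
m = -4.5, f(m) = -0.75 (−); new bracket [-4.5, -4]
m = -4.25, f(m) = 0.6875 (+); new bracket [-4.5, -4.25]
m = -4.375, f(m) = -0.0156 (−); new bracket [-4.375, -4.25]
m = -4.3125, f(m) = 0.3398 (+); new bracket [-4.375, -4.3125]
m = -4.34375, f(m) = 0.1631 (+); new bracket [-4.375, -4.34375]

---+-++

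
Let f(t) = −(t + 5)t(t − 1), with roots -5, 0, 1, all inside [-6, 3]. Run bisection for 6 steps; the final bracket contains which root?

m = -1.5, f(m) = -13.125 (−); new bracket [-6, -1.5]
m = -3.75, f(m) = -22.265625 (−); new bracket [-6, -3.75]
m = -4.875, f(m) = -3.580078 (−); new bracket [-6, -4.875]
m = -5.4375, f(m) = 15.3142 (+); new bracket [-5.4375, -4.875]
m = -5.15625, f(m) = 4.9599 (+); new bracket [-5.15625, -4.875]
m = -5.015625, f(m) = 0.4714 (+); new bracket [-5.015625, -4.875]

-5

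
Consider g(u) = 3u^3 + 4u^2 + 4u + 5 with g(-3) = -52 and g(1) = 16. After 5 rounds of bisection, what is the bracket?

midpoint -1: g = 2 > 0 → [-3, -1]
midpoint -2: g = -11 < 0 → [-2, -1]
midpoint -1.5: g = -2.125 < 0 → [-1.5, -1]
midpoint -1.25: g = 0.3906 > 0 → [-1.5, -1.25]
midpoint -1.375: g = -0.7363 < 0 → [-1.375, -1.25]

[-1.375, -1.25]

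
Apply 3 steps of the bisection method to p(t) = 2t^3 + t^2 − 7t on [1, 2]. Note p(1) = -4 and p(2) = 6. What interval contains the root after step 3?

[1.625, 1.75]

m = 1.5, p(m) = -1.5 (−); new bracket [1.5, 2]
m = 1.75, p(m) = 1.53125 (+); new bracket [1.5, 1.75]
m = 1.625, p(m) = -0.152344 (−); new bracket [1.625, 1.75]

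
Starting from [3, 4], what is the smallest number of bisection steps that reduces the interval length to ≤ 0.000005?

Width after n steps is 1/2^n. Need 2^n ≥ 1/0.000005 = 200000.
2^17 = 131072 < 200000 ≤ 2^18 = 262144, so n = 18.

18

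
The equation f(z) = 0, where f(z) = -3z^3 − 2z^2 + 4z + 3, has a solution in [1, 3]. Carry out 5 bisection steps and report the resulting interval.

[1.125, 1.1875]

midpoint 2: f = -21 < 0 → [1, 2]
midpoint 1.5: f = -5.625 < 0 → [1, 1.5]
midpoint 1.25: f = -0.984375 < 0 → [1, 1.25]
midpoint 1.125: f = 0.6973 > 0 → [1.125, 1.25]
midpoint 1.1875: f = -0.094 < 0 → [1.125, 1.1875]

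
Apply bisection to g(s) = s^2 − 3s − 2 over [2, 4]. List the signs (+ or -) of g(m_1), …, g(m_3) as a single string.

--+

midpoint 3: g = -2 < 0 → [3, 4]
midpoint 3.5: g = -0.25 < 0 → [3.5, 4]
midpoint 3.75: g = 0.8125 > 0 → [3.5, 3.75]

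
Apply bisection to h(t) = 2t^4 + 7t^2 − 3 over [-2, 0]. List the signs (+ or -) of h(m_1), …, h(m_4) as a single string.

+-++

m = -1, h(m) = 6 (+); new bracket [-1, 0]
m = -0.5, h(m) = -1.125 (−); new bracket [-1, -0.5]
m = -0.75, h(m) = 1.570312 (+); new bracket [-0.75, -0.5]
m = -0.625, h(m) = 0.0396 (+); new bracket [-0.625, -0.5]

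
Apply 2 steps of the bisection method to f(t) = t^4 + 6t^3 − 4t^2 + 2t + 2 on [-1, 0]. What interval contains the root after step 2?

m = -0.5, f(m) = -0.6875 (−); new bracket [-0.5, 0]
m = -0.25, f(m) = 1.160156 (+); new bracket [-0.5, -0.25]

[-0.5, -0.25]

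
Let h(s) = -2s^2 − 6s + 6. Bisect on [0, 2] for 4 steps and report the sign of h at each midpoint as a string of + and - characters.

-++-

s = 1 gives h = -2, negative; keep [0, 1]
s = 0.5 gives h = 2.5, positive; keep [0.5, 1]
s = 0.75 gives h = 0.375, positive; keep [0.75, 1]
s = 0.875 gives h = -0.7812, negative; keep [0.75, 0.875]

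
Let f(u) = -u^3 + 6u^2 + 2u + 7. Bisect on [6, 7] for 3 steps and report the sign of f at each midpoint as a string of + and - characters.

midpoint 6.5: f = -1.125 < 0 → [6, 6.5]
midpoint 6.25: f = 9.734375 > 0 → [6.25, 6.5]
midpoint 6.375: f = 4.509766 > 0 → [6.375, 6.5]

-++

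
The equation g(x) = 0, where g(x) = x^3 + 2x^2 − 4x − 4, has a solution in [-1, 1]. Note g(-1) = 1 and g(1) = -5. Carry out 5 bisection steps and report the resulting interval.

[-0.8125, -0.75]

m = 0, g(m) = -4 (−); new bracket [-1, 0]
m = -0.5, g(m) = -1.625 (−); new bracket [-1, -0.5]
m = -0.75, g(m) = -0.296875 (−); new bracket [-1, -0.75]
m = -0.875, g(m) = 0.3613 (+); new bracket [-0.875, -0.75]
m = -0.8125, g(m) = 0.0339 (+); new bracket [-0.8125, -0.75]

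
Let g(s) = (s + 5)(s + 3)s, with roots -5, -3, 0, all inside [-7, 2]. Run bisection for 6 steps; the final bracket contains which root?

0

s = -2.5 gives g = -3.125, negative; keep [-2.5, 2]
s = -0.25 gives g = -3.265625, negative; keep [-0.25, 2]
s = 0.875 gives g = 19.919922, positive; keep [-0.25, 0.875]
s = 0.3125 gives g = 5.4993, positive; keep [-0.25, 0.3125]
s = 0.03125 gives g = 0.4766, positive; keep [-0.25, 0.03125]
s = -0.109375 gives g = -1.5462, negative; keep [-0.109375, 0.03125]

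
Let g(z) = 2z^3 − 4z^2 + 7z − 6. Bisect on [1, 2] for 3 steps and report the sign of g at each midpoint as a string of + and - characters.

m = 1.5, g(m) = 2.25 (+); new bracket [1, 1.5]
m = 1.25, g(m) = 0.40625 (+); new bracket [1, 1.25]
m = 1.125, g(m) = -0.339844 (−); new bracket [1.125, 1.25]

++-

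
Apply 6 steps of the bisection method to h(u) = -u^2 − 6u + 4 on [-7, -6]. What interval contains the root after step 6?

midpoint -6.5: h = 0.75 > 0 → [-7, -6.5]
midpoint -6.75: h = -1.0625 < 0 → [-6.75, -6.5]
midpoint -6.625: h = -0.140625 < 0 → [-6.625, -6.5]
midpoint -6.5625: h = 0.3086 > 0 → [-6.625, -6.5625]
midpoint -6.59375: h = 0.085 > 0 → [-6.625, -6.59375]
midpoint -6.609375: h = -0.0276 < 0 → [-6.609375, -6.59375]

[-6.609375, -6.59375]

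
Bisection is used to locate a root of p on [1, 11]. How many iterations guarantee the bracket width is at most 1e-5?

Width after n steps is 10/2^n. Need 2^n ≥ 10/1e-5 = 1000000.
2^19 = 524288 < 1000000 ≤ 2^20 = 1048576, so n = 20.

20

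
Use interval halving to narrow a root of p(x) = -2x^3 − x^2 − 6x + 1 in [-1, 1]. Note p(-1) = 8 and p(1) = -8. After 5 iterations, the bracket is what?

p(0) = 1 > 0, so the root lies in [0, 1]
p(0.5) = -2.5 < 0, so the root lies in [0, 0.5]
p(0.25) = -0.59375 < 0, so the root lies in [0, 0.25]
p(0.125) = 0.2305 > 0, so the root lies in [0.125, 0.25]
p(0.1875) = -0.1733 < 0, so the root lies in [0.125, 0.1875]

[0.125, 0.1875]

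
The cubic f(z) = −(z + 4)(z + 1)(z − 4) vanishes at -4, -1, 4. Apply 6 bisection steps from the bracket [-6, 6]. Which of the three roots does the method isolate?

4

m = 0, f(m) = 16 (+); new bracket [0, 6]
m = 3, f(m) = 28 (+); new bracket [3, 6]
m = 4.5, f(m) = -23.375 (−); new bracket [3, 4.5]
m = 3.75, f(m) = 9.2031 (+); new bracket [3.75, 4.5]
m = 4.125, f(m) = -5.2051 (−); new bracket [3.75, 4.125]
m = 3.9375, f(m) = 2.4495 (+); new bracket [3.9375, 4.125]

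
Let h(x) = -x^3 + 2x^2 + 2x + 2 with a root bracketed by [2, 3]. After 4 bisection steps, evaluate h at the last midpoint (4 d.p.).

x = 2.5 gives h = 3.875, positive; keep [2.5, 3]
x = 2.75 gives h = 1.828125, positive; keep [2.75, 3]
x = 2.875 gives h = 0.517578, positive; keep [2.875, 3]
x = 2.9375 gives h = -0.2146, negative; keep [2.875, 2.9375]

-0.2146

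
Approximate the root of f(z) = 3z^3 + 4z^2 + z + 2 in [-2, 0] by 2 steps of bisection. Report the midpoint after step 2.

-1.5

z = -1 gives f = 2, positive; keep [-2, -1]
z = -1.5 gives f = -0.625, negative; keep [-1.5, -1]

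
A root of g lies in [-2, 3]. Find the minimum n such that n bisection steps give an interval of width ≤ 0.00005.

Width after n steps is 5/2^n. Need 2^n ≥ 5/0.00005 = 100000.
2^16 = 65536 < 100000 ≤ 2^17 = 131072, so n = 17.

17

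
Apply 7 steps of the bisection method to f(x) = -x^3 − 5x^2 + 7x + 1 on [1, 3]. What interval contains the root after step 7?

x = 2 gives f = -13, negative; keep [1, 2]
x = 1.5 gives f = -3.125, negative; keep [1, 1.5]
x = 1.25 gives f = -0.015625, negative; keep [1, 1.25]
x = 1.125 gives f = 1.123, positive; keep [1.125, 1.25]
x = 1.1875 gives f = 0.5872, positive; keep [1.1875, 1.25]
x = 1.21875 gives f = 0.2942, positive; keep [1.21875, 1.25]
x = 1.234375 gives f = 0.1414, positive; keep [1.234375, 1.25]

[1.234375, 1.25]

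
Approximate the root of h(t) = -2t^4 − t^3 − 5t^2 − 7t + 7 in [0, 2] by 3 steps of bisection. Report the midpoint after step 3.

midpoint 1: h = -8 < 0 → [0, 1]
midpoint 0.5: h = 2 > 0 → [0.5, 1]
midpoint 0.75: h = -2.117188 < 0 → [0.5, 0.75]

0.75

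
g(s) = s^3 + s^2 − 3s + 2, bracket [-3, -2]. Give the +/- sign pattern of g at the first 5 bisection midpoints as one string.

m = -2.5, g(m) = 0.125 (+); new bracket [-3, -2.5]
m = -2.75, g(m) = -2.984375 (−); new bracket [-2.75, -2.5]
m = -2.625, g(m) = -1.322266 (−); new bracket [-2.625, -2.5]
m = -2.5625, g(m) = -0.5725 (−); new bracket [-2.5625, -2.5]
m = -2.53125, g(m) = -0.2173 (−); new bracket [-2.53125, -2.5]

+----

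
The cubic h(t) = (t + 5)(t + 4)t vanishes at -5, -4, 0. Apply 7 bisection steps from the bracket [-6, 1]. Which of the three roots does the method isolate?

h(-2.5) = -9.375 < 0, so the root lies in [-2.5, 1]
h(-0.75) = -10.359375 < 0, so the root lies in [-0.75, 1]
h(0.125) = 2.642578 > 0, so the root lies in [-0.75, 0.125]
h(-0.3125) = -5.4016 < 0, so the root lies in [-0.3125, 0.125]
h(-0.09375) = -1.7967 < 0, so the root lies in [-0.09375, 0.125]
h(0.015625) = 0.3147 > 0, so the root lies in [-0.09375, 0.015625]
h(-0.0390625) = -0.7676 < 0, so the root lies in [-0.0390625, 0.015625]

0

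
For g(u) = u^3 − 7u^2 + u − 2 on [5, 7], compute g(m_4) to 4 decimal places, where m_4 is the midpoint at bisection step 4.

-1.0332

g(6) = -32 < 0, so the root lies in [6, 7]
g(6.5) = -16.625 < 0, so the root lies in [6.5, 7]
g(6.75) = -6.640625 < 0, so the root lies in [6.75, 7]
g(6.875) = -1.0332 < 0, so the root lies in [6.875, 7]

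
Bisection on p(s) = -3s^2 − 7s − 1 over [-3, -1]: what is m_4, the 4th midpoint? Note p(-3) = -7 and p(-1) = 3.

s = -2 gives p = 1, positive; keep [-3, -2]
s = -2.5 gives p = -2.25, negative; keep [-2.5, -2]
s = -2.25 gives p = -0.4375, negative; keep [-2.25, -2]
s = -2.125 gives p = 0.3281, positive; keep [-2.25, -2.125]

-2.125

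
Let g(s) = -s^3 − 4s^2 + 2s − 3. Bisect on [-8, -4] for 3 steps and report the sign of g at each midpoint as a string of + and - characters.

++-

midpoint -6: g = 57 > 0 → [-6, -4]
midpoint -5: g = 12 > 0 → [-5, -4]
midpoint -4.5: g = -1.875 < 0 → [-5, -4.5]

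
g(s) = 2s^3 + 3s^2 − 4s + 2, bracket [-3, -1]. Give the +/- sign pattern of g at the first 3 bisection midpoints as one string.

m = -2, g(m) = 6 (+); new bracket [-3, -2]
m = -2.5, g(m) = -0.5 (−); new bracket [-2.5, -2]
m = -2.25, g(m) = 3.40625 (+); new bracket [-2.5, -2.25]

+-+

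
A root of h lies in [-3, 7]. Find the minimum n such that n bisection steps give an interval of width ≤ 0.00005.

Width after n steps is 10/2^n. Need 2^n ≥ 10/0.00005 = 200000.
2^17 = 131072 < 200000 ≤ 2^18 = 262144, so n = 18.

18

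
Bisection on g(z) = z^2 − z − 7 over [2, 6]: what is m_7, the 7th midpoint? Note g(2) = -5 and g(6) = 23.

3.21875

z = 4 gives g = 5, positive; keep [2, 4]
z = 3 gives g = -1, negative; keep [3, 4]
z = 3.5 gives g = 1.75, positive; keep [3, 3.5]
z = 3.25 gives g = 0.3125, positive; keep [3, 3.25]
z = 3.125 gives g = -0.3594, negative; keep [3.125, 3.25]
z = 3.1875 gives g = -0.0273, negative; keep [3.1875, 3.25]
z = 3.21875 gives g = 0.1416, positive; keep [3.1875, 3.21875]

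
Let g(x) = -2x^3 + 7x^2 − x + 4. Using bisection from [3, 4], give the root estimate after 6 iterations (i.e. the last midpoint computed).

x = 3.5 gives g = 0.5, positive; keep [3.5, 4]
x = 3.75 gives g = -6.78125, negative; keep [3.5, 3.75]
x = 3.625 gives g = -2.910156, negative; keep [3.5, 3.625]
x = 3.5625 gives g = -1.1489, negative; keep [3.5, 3.5625]
x = 3.53125 gives g = -0.3106, negative; keep [3.5, 3.53125]
x = 3.515625 gives g = 0.0981, positive; keep [3.515625, 3.53125]

3.515625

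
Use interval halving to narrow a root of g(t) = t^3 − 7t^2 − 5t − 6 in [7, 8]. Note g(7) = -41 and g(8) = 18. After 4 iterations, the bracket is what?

[7.6875, 7.75]

g(7.5) = -15.375 < 0, so the root lies in [7.5, 8]
g(7.75) = 0.296875 > 0, so the root lies in [7.5, 7.75]
g(7.625) = -7.787109 < 0, so the root lies in [7.625, 7.75]
g(7.6875) = -3.8079 < 0, so the root lies in [7.6875, 7.75]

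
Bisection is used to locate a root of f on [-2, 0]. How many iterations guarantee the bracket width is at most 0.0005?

12

Width after n steps is 2/2^n. Need 2^n ≥ 2/0.0005 = 4000.
2^11 = 2048 < 4000 ≤ 2^12 = 4096, so n = 12.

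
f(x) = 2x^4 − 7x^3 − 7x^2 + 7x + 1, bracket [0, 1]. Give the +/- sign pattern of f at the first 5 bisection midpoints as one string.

+-+++

m = 0.5, f(m) = 2 (+); new bracket [0.5, 1]
m = 0.75, f(m) = -0.007812 (−); new bracket [0.5, 0.75]
m = 0.625, f(m) = 1.236816 (+); new bracket [0.625, 0.75]
m = 0.6875, f(m) = 0.6761 (+); new bracket [0.6875, 0.75]
m = 0.71875, f(m) = 0.3496 (+); new bracket [0.71875, 0.75]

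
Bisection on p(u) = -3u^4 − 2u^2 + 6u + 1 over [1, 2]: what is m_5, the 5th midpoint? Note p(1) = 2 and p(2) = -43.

1.15625

p(1.5) = -9.6875 < 0, so the root lies in [1, 1.5]
p(1.25) = -1.949219 < 0, so the root lies in [1, 1.25]
p(1.125) = 0.41333 > 0, so the root lies in [1.125, 1.25]
p(1.1875) = -0.6609 < 0, so the root lies in [1.125, 1.1875]
p(1.15625) = -0.0983 < 0, so the root lies in [1.125, 1.15625]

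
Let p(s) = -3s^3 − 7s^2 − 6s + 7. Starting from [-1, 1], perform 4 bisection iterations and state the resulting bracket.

midpoint 0: p = 7 > 0 → [0, 1]
midpoint 0.5: p = 1.875 > 0 → [0.5, 1]
midpoint 0.75: p = -2.703125 < 0 → [0.5, 0.75]
midpoint 0.625: p = -0.2168 < 0 → [0.5, 0.625]

[0.5, 0.625]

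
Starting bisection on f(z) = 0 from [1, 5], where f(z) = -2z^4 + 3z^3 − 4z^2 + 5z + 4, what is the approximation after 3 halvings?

1.5

f(3) = -98 < 0, so the root lies in [1, 3]
f(2) = -10 < 0, so the root lies in [1, 2]
f(1.5) = 2.5 > 0, so the root lies in [1.5, 2]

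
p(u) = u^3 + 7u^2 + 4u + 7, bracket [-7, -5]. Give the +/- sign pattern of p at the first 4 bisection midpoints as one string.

++--

p(-6) = 19 > 0, so the root lies in [-7, -6]
p(-6.5) = 2.125 > 0, so the root lies in [-7, -6.5]
p(-6.75) = -8.609375 < 0, so the root lies in [-6.75, -6.5]
p(-6.625) = -3.041 < 0, so the root lies in [-6.625, -6.5]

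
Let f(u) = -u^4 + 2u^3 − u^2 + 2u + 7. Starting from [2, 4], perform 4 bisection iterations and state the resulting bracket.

u = 3 gives f = -23, negative; keep [2, 3]
u = 2.5 gives f = -2.0625, negative; keep [2, 2.5]
u = 2.25 gives f = 3.589844, positive; keep [2.25, 2.5]
u = 2.375 gives f = 1.0857, positive; keep [2.375, 2.5]

[2.375, 2.5]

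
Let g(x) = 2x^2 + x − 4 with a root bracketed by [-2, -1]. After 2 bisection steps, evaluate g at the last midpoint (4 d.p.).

midpoint -1.5: g = -1 < 0 → [-2, -1.5]
midpoint -1.75: g = 0.375 > 0 → [-1.75, -1.5]

0.3750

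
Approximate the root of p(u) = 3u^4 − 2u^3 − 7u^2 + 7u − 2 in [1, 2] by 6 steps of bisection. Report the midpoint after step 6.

1.390625

p(1.5) = 1.1875 > 0, so the root lies in [1, 1.5]
p(1.25) = -0.769531 < 0, so the root lies in [1.25, 1.5]
p(1.375) = -0.085205 < 0, so the root lies in [1.375, 1.5]
p(1.4375) = 0.4668 > 0, so the root lies in [1.375, 1.4375]
p(1.40625) = 0.1711 > 0, so the root lies in [1.375, 1.40625]
p(1.390625) = 0.0382 > 0, so the root lies in [1.375, 1.390625]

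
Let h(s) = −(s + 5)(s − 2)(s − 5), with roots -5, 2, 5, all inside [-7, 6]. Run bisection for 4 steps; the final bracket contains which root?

h(-0.5) = -61.875 < 0, so the root lies in [-7, -0.5]
h(-3.75) = -62.890625 < 0, so the root lies in [-7, -3.75]
h(-5.375) = 28.693359 > 0, so the root lies in [-5.375, -3.75]
h(-4.5625) = -27.4548 < 0, so the root lies in [-5.375, -4.5625]

-5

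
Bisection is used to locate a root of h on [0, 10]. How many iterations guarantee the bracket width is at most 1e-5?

Width after n steps is 10/2^n. Need 2^n ≥ 10/1e-5 = 1000000.
2^19 = 524288 < 1000000 ≤ 2^20 = 1048576, so n = 20.

20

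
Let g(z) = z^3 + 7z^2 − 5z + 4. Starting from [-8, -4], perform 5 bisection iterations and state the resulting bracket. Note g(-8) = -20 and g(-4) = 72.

[-7.75, -7.625]

m = -6, g(m) = 70 (+); new bracket [-8, -6]
m = -7, g(m) = 39 (+); new bracket [-8, -7]
m = -7.5, g(m) = 13.375 (+); new bracket [-8, -7.5]
m = -7.75, g(m) = -2.2969 (−); new bracket [-7.75, -7.5]
m = -7.625, g(m) = 5.7871 (+); new bracket [-7.75, -7.625]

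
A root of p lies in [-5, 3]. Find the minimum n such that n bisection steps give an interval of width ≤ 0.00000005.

28

Width after n steps is 8/2^n. Need 2^n ≥ 8/0.00000005 = 160000000.
2^27 = 134217728 < 160000000 ≤ 2^28 = 268435456, so n = 28.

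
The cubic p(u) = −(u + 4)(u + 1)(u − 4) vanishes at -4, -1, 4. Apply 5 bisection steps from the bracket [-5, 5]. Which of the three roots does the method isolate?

u = 0 gives p = 16, positive; keep [0, 5]
u = 2.5 gives p = 34.125, positive; keep [2.5, 5]
u = 3.75 gives p = 9.203125, positive; keep [3.75, 5]
u = 4.375 gives p = -16.8809, negative; keep [3.75, 4.375]
u = 4.0625 gives p = -2.551, negative; keep [3.75, 4.0625]

4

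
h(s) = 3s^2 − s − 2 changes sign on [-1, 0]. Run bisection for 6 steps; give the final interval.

[-0.671875, -0.65625]

m = -0.5, h(m) = -0.75 (−); new bracket [-1, -0.5]
m = -0.75, h(m) = 0.4375 (+); new bracket [-0.75, -0.5]
m = -0.625, h(m) = -0.203125 (−); new bracket [-0.75, -0.625]
m = -0.6875, h(m) = 0.1055 (+); new bracket [-0.6875, -0.625]
m = -0.65625, h(m) = -0.0518 (−); new bracket [-0.6875, -0.65625]
m = -0.671875, h(m) = 0.0261 (+); new bracket [-0.671875, -0.65625]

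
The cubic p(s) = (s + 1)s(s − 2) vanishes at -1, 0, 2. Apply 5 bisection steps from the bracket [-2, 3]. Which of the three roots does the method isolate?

2

midpoint 0.5: p = -1.125 < 0 → [0.5, 3]
midpoint 1.75: p = -1.203125 < 0 → [1.75, 3]
midpoint 2.375: p = 3.005859 > 0 → [1.75, 2.375]
midpoint 2.0625: p = 0.3948 > 0 → [1.75, 2.0625]
midpoint 1.90625: p = -0.5194 < 0 → [1.90625, 2.0625]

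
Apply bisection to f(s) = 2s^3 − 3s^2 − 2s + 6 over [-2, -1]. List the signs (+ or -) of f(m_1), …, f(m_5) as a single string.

m = -1.5, f(m) = -4.5 (−); new bracket [-1.5, -1]
m = -1.25, f(m) = -0.09375 (−); new bracket [-1.25, -1]
m = -1.125, f(m) = 1.605469 (+); new bracket [-1.25, -1.125]
m = -1.1875, f(m) = 0.7954 (+); new bracket [-1.25, -1.1875]
m = -1.21875, f(m) = 0.3609 (+); new bracket [-1.25, -1.21875]

--+++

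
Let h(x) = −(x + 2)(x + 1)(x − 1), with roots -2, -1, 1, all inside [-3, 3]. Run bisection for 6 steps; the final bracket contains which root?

midpoint 0: h = 2 > 0 → [0, 3]
midpoint 1.5: h = -4.375 < 0 → [0, 1.5]
midpoint 0.75: h = 1.203125 > 0 → [0.75, 1.5]
midpoint 1.125: h = -0.8301 < 0 → [0.75, 1.125]
midpoint 0.9375: h = 0.3557 > 0 → [0.9375, 1.125]
midpoint 1.03125: h = -0.1924 < 0 → [0.9375, 1.03125]

1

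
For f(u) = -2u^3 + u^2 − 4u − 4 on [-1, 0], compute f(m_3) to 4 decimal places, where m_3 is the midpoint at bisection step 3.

-0.6211

u = -0.5 gives f = -1.5, negative; keep [-1, -0.5]
u = -0.75 gives f = 0.40625, positive; keep [-0.75, -0.5]
u = -0.625 gives f = -0.621094, negative; keep [-0.75, -0.625]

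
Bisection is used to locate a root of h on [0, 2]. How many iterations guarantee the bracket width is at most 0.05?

Width after n steps is 2/2^n. Need 2^n ≥ 2/0.05 = 40.
2^5 = 32 < 40 ≤ 2^6 = 64, so n = 6.

6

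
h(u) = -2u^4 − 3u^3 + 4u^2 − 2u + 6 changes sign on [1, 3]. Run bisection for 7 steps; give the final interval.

midpoint 2: h = -38 < 0 → [1, 2]
midpoint 1.5: h = -8.25 < 0 → [1, 1.5]
midpoint 1.25: h = -0.992188 < 0 → [1, 1.25]
midpoint 1.125: h = 1.3374 > 0 → [1.125, 1.25]
midpoint 1.1875: h = 0.2649 > 0 → [1.1875, 1.25]
midpoint 1.21875: h = -0.3394 < 0 → [1.1875, 1.21875]
midpoint 1.203125: h = -0.0314 < 0 → [1.1875, 1.203125]

[1.1875, 1.203125]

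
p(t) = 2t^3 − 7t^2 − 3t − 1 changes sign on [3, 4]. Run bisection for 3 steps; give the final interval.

m = 3.5, p(m) = -11.5 (−); new bracket [3.5, 4]
m = 3.75, p(m) = -5.21875 (−); new bracket [3.75, 4]
m = 3.875, p(m) = -1.363281 (−); new bracket [3.875, 4]

[3.875, 4]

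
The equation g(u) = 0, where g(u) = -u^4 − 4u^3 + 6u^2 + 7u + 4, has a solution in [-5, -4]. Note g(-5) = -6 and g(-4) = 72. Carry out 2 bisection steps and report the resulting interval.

m = -4.5, g(m) = 48.4375 (+); new bracket [-5, -4.5]
m = -4.75, g(m) = 25.746094 (+); new bracket [-5, -4.75]

[-5, -4.75]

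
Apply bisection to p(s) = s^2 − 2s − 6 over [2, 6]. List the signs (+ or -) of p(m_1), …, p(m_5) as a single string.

m = 4, p(m) = 2 (+); new bracket [2, 4]
m = 3, p(m) = -3 (−); new bracket [3, 4]
m = 3.5, p(m) = -0.75 (−); new bracket [3.5, 4]
m = 3.75, p(m) = 0.5625 (+); new bracket [3.5, 3.75]
m = 3.625, p(m) = -0.1094 (−); new bracket [3.625, 3.75]

+--+-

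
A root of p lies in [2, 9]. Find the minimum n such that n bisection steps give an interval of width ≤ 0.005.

11

Width after n steps is 7/2^n. Need 2^n ≥ 7/0.005 = 1400.
2^10 = 1024 < 1400 ≤ 2^11 = 2048, so n = 11.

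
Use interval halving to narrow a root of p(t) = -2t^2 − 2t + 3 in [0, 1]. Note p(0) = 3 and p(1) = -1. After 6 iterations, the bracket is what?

[0.8125, 0.828125]

p(0.5) = 1.5 > 0, so the root lies in [0.5, 1]
p(0.75) = 0.375 > 0, so the root lies in [0.75, 1]
p(0.875) = -0.28125 < 0, so the root lies in [0.75, 0.875]
p(0.8125) = 0.0547 > 0, so the root lies in [0.8125, 0.875]
p(0.84375) = -0.1113 < 0, so the root lies in [0.8125, 0.84375]
p(0.828125) = -0.0278 < 0, so the root lies in [0.8125, 0.828125]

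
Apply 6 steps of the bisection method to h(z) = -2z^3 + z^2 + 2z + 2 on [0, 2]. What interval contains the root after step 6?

midpoint 1: h = 3 > 0 → [1, 2]
midpoint 1.5: h = 0.5 > 0 → [1.5, 2]
midpoint 1.75: h = -2.15625 < 0 → [1.5, 1.75]
midpoint 1.625: h = -0.6914 < 0 → [1.5, 1.625]
midpoint 1.5625: h = -0.063 < 0 → [1.5, 1.5625]
midpoint 1.53125: h = 0.2265 > 0 → [1.53125, 1.5625]

[1.53125, 1.5625]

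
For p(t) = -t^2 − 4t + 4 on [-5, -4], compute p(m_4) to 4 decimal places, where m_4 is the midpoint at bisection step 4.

0.0898

p(-4.5) = 1.75 > 0, so the root lies in [-5, -4.5]
p(-4.75) = 0.4375 > 0, so the root lies in [-5, -4.75]
p(-4.875) = -0.265625 < 0, so the root lies in [-4.875, -4.75]
p(-4.8125) = 0.0898 > 0, so the root lies in [-4.875, -4.8125]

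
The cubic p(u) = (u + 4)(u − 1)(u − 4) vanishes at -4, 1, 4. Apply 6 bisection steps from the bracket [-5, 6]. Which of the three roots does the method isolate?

m = 0.5, p(m) = 7.875 (+); new bracket [-5, 0.5]
m = -2.25, p(m) = 35.546875 (+); new bracket [-5, -2.25]
m = -3.625, p(m) = 13.224609 (+); new bracket [-5, -3.625]
m = -4.3125, p(m) = -13.8 (−); new bracket [-4.3125, -3.625]
m = -3.96875, p(m) = 1.2373 (+); new bracket [-4.3125, -3.96875]
m = -4.140625, p(m) = -5.8849 (−); new bracket [-4.140625, -3.96875]

-4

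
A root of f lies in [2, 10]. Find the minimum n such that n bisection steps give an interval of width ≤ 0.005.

Width after n steps is 8/2^n. Need 2^n ≥ 8/0.005 = 1600.
2^10 = 1024 < 1600 ≤ 2^11 = 2048, so n = 11.

11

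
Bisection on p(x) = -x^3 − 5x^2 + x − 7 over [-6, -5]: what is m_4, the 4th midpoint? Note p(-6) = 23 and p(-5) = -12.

-5.4375

p(-5.5) = 2.625 > 0, so the root lies in [-5.5, -5]
p(-5.25) = -5.359375 < 0, so the root lies in [-5.5, -5.25]
p(-5.375) = -1.541016 < 0, so the root lies in [-5.5, -5.375]
p(-5.4375) = 0.4978 > 0, so the root lies in [-5.4375, -5.375]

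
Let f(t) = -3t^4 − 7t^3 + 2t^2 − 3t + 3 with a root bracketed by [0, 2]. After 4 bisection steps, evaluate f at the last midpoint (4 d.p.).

-0.2605

m = 1, f(m) = -8 (−); new bracket [0, 1]
m = 0.5, f(m) = 0.9375 (+); new bracket [0.5, 1]
m = 0.75, f(m) = -2.027344 (−); new bracket [0.5, 0.75]
m = 0.625, f(m) = -0.2605 (−); new bracket [0.5, 0.625]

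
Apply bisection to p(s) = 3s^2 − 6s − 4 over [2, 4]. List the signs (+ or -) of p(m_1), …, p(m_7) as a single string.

m = 3, p(m) = 5 (+); new bracket [2, 3]
m = 2.5, p(m) = -0.25 (−); new bracket [2.5, 3]
m = 2.75, p(m) = 2.1875 (+); new bracket [2.5, 2.75]
m = 2.625, p(m) = 0.9219 (+); new bracket [2.5, 2.625]
m = 2.5625, p(m) = 0.3242 (+); new bracket [2.5, 2.5625]
m = 2.53125, p(m) = 0.0342 (+); new bracket [2.5, 2.53125]
m = 2.515625, p(m) = -0.1086 (−); new bracket [2.515625, 2.53125]

+-++++-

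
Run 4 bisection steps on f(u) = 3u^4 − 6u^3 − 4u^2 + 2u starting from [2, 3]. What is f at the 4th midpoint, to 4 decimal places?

0.1172

u = 2.5 gives f = 3.4375, positive; keep [2, 2.5]
u = 2.25 gives f = -7.207031, negative; keep [2.25, 2.5]
u = 2.375 gives f = -2.741455, negative; keep [2.375, 2.5]
u = 2.4375 gives f = 0.1172, positive; keep [2.375, 2.4375]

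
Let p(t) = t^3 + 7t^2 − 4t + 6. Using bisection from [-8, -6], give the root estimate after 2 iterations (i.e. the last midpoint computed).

midpoint -7: p = 34 > 0 → [-8, -7]
midpoint -7.5: p = 7.875 > 0 → [-8, -7.5]

-7.5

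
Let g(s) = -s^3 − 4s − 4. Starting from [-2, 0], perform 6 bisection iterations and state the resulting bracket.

s = -1 gives g = 1, positive; keep [-1, 0]
s = -0.5 gives g = -1.875, negative; keep [-1, -0.5]
s = -0.75 gives g = -0.578125, negative; keep [-1, -0.75]
s = -0.875 gives g = 0.1699, positive; keep [-0.875, -0.75]
s = -0.8125 gives g = -0.2136, negative; keep [-0.875, -0.8125]
s = -0.84375 gives g = -0.0243, negative; keep [-0.875, -0.84375]

[-0.875, -0.84375]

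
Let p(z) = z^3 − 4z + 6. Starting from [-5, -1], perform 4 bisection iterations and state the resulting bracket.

p(-3) = -9 < 0, so the root lies in [-3, -1]
p(-2) = 6 > 0, so the root lies in [-3, -2]
p(-2.5) = 0.375 > 0, so the root lies in [-3, -2.5]
p(-2.75) = -3.7969 < 0, so the root lies in [-2.75, -2.5]

[-2.75, -2.5]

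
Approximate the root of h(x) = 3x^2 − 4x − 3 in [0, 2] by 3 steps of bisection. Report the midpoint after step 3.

1.75

midpoint 1: h = -4 < 0 → [1, 2]
midpoint 1.5: h = -2.25 < 0 → [1.5, 2]
midpoint 1.75: h = -0.8125 < 0 → [1.75, 2]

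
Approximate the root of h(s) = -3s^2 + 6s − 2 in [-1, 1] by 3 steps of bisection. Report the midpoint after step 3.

m = 0, h(m) = -2 (−); new bracket [0, 1]
m = 0.5, h(m) = 0.25 (+); new bracket [0, 0.5]
m = 0.25, h(m) = -0.6875 (−); new bracket [0.25, 0.5]

0.25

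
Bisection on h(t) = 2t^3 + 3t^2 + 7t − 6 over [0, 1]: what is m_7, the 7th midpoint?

t = 0.5 gives h = -1.5, negative; keep [0.5, 1]
t = 0.75 gives h = 1.78125, positive; keep [0.5, 0.75]
t = 0.625 gives h = 0.035156, positive; keep [0.5, 0.625]
t = 0.5625 gives h = -0.7573, negative; keep [0.5625, 0.625]
t = 0.59375 gives h = -0.3675, negative; keep [0.59375, 0.625]
t = 0.609375 gives h = -0.1678, negative; keep [0.609375, 0.625]
t = 0.6171875 gives h = -0.0667, negative; keep [0.6171875, 0.625]

0.6171875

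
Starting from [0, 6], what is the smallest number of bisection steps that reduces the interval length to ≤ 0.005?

11

Width after n steps is 6/2^n. Need 2^n ≥ 6/0.005 = 1200.
2^10 = 1024 < 1200 ≤ 2^11 = 2048, so n = 11.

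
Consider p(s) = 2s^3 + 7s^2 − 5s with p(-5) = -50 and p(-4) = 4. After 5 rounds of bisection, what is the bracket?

s = -4.5 gives p = -18, negative; keep [-4.5, -4]
s = -4.25 gives p = -5.84375, negative; keep [-4.25, -4]
s = -4.125 gives p = -0.644531, negative; keep [-4.125, -4]
s = -4.0625 gives p = 1.7456, positive; keep [-4.125, -4.0625]
s = -4.09375 gives p = 0.5677, positive; keep [-4.125, -4.09375]

[-4.125, -4.09375]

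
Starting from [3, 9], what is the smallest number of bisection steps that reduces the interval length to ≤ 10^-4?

Width after n steps is 6/2^n. Need 2^n ≥ 6/10^-4 = 60000.
2^15 = 32768 < 60000 ≤ 2^16 = 65536, so n = 16.

16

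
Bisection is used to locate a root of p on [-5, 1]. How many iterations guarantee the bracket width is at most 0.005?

Width after n steps is 6/2^n. Need 2^n ≥ 6/0.005 = 1200.
2^10 = 1024 < 1200 ≤ 2^11 = 2048, so n = 11.

11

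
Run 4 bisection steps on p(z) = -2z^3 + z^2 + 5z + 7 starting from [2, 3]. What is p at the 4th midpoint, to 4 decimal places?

-0.8228

z = 2.5 gives p = -5.5, negative; keep [2, 2.5]
z = 2.25 gives p = 0.53125, positive; keep [2.25, 2.5]
z = 2.375 gives p = -2.277344, negative; keep [2.25, 2.375]
z = 2.3125 gives p = -0.8228, negative; keep [2.25, 2.3125]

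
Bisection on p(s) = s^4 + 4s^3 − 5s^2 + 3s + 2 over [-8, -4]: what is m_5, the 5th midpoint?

-5.125

p(-6) = 236 > 0, so the root lies in [-6, -4]
p(-5) = -13 < 0, so the root lies in [-6, -5]
p(-5.5) = 83.8125 > 0, so the root lies in [-5.5, -5]
p(-5.25) = 29.3164 > 0, so the root lies in [-5.25, -5]
p(-5.125) = 6.7346 > 0, so the root lies in [-5.125, -5]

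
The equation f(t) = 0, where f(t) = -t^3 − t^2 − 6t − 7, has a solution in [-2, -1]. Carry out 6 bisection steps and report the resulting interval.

[-1.140625, -1.125]

t = -1.5 gives f = 3.125, positive; keep [-1.5, -1]
t = -1.25 gives f = 0.890625, positive; keep [-1.25, -1]
t = -1.125 gives f = -0.091797, negative; keep [-1.25, -1.125]
t = -1.1875 gives f = 0.3894, positive; keep [-1.1875, -1.125]
t = -1.15625 gives f = 0.1464, positive; keep [-1.15625, -1.125]
t = -1.140625 gives f = 0.0267, positive; keep [-1.140625, -1.125]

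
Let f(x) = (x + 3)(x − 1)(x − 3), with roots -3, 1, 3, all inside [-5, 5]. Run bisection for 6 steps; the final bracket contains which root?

-3

x = 0 gives f = 9, positive; keep [-5, 0]
x = -2.5 gives f = 9.625, positive; keep [-5, -2.5]
x = -3.75 gives f = -24.046875, negative; keep [-3.75, -2.5]
x = -3.125 gives f = -3.1582, negative; keep [-3.125, -2.5]
x = -2.8125 gives f = 4.155, positive; keep [-3.125, -2.8125]
x = -2.96875 gives f = 0.7403, positive; keep [-3.125, -2.96875]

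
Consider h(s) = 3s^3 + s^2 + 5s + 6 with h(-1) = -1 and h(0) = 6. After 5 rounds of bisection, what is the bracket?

s = -0.5 gives h = 3.375, positive; keep [-1, -0.5]
s = -0.75 gives h = 1.546875, positive; keep [-1, -0.75]
s = -0.875 gives h = 0.380859, positive; keep [-1, -0.875]
s = -0.9375 gives h = -0.2805, negative; keep [-0.9375, -0.875]
s = -0.90625 gives h = 0.0572, positive; keep [-0.9375, -0.90625]

[-0.9375, -0.90625]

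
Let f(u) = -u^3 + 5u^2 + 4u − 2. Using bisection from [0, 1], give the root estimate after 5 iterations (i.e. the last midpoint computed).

0.34375

midpoint 0.5: f = 1.125 > 0 → [0, 0.5]
midpoint 0.25: f = -0.703125 < 0 → [0.25, 0.5]
midpoint 0.375: f = 0.150391 > 0 → [0.25, 0.375]
midpoint 0.3125: f = -0.2922 < 0 → [0.3125, 0.375]
midpoint 0.34375: f = -0.0748 < 0 → [0.34375, 0.375]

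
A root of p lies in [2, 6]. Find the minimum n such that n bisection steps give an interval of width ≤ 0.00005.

Width after n steps is 4/2^n. Need 2^n ≥ 4/0.00005 = 80000.
2^16 = 65536 < 80000 ≤ 2^17 = 131072, so n = 17.

17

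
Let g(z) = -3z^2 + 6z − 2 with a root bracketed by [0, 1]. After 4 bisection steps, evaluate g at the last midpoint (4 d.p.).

m = 0.5, g(m) = 0.25 (+); new bracket [0, 0.5]
m = 0.25, g(m) = -0.6875 (−); new bracket [0.25, 0.5]
m = 0.375, g(m) = -0.171875 (−); new bracket [0.375, 0.5]
m = 0.4375, g(m) = 0.0508 (+); new bracket [0.375, 0.4375]

0.0508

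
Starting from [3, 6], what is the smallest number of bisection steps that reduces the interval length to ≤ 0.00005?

Width after n steps is 3/2^n. Need 2^n ≥ 3/0.00005 = 60000.
2^15 = 32768 < 60000 ≤ 2^16 = 65536, so n = 16.

16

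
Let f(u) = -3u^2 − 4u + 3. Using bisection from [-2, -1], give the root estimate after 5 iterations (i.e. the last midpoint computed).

u = -1.5 gives f = 2.25, positive; keep [-2, -1.5]
u = -1.75 gives f = 0.8125, positive; keep [-2, -1.75]
u = -1.875 gives f = -0.046875, negative; keep [-1.875, -1.75]
u = -1.8125 gives f = 0.3945, positive; keep [-1.875, -1.8125]
u = -1.84375 gives f = 0.1768, positive; keep [-1.875, -1.84375]

-1.84375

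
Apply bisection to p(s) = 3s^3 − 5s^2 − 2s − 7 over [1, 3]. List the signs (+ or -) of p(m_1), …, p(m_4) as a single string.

-+-+

m = 2, p(m) = -7 (−); new bracket [2, 3]
m = 2.5, p(m) = 3.625 (+); new bracket [2, 2.5]
m = 2.25, p(m) = -2.640625 (−); new bracket [2.25, 2.5]
m = 2.375, p(m) = 0.2363 (+); new bracket [2.25, 2.375]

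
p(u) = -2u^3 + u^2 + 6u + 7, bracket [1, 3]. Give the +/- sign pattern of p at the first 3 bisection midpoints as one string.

+-+

m = 2, p(m) = 7 (+); new bracket [2, 3]
m = 2.5, p(m) = -3 (−); new bracket [2, 2.5]
m = 2.25, p(m) = 2.78125 (+); new bracket [2.25, 2.5]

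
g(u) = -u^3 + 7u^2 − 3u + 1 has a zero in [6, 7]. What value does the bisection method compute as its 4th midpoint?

g(6.5) = 2.625 > 0, so the root lies in [6.5, 7]
g(6.75) = -7.859375 < 0, so the root lies in [6.5, 6.75]
g(6.625) = -2.416016 < 0, so the root lies in [6.5, 6.625]
g(6.5625) = 0.1541 > 0, so the root lies in [6.5625, 6.625]

6.5625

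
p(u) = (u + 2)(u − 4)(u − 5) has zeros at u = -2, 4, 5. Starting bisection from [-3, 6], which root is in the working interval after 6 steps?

-2

u = 1.5 gives p = 30.625, positive; keep [-3, 1.5]
u = -0.75 gives p = 34.140625, positive; keep [-3, -0.75]
u = -1.875 gives p = 5.048828, positive; keep [-3, -1.875]
u = -2.4375 gives p = -20.947, negative; keep [-2.4375, -1.875]
u = -2.15625 gives p = -6.8837, negative; keep [-2.15625, -1.875]
u = -2.015625 gives p = -0.6594, negative; keep [-2.015625, -1.875]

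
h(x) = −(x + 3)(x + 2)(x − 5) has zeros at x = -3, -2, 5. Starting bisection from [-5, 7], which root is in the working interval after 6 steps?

5

midpoint 1: h = 48 > 0 → [1, 7]
midpoint 4: h = 42 > 0 → [4, 7]
midpoint 5.5: h = -31.875 < 0 → [4, 5.5]
midpoint 4.75: h = 13.0781 > 0 → [4.75, 5.5]
midpoint 5.125: h = -7.2363 < 0 → [4.75, 5.125]
midpoint 4.9375: h = 3.4417 > 0 → [4.9375, 5.125]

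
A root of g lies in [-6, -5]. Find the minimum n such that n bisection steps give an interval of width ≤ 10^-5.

Width after n steps is 1/2^n. Need 2^n ≥ 1/10^-5 = 100000.
2^16 = 65536 < 100000 ≤ 2^17 = 131072, so n = 17.

17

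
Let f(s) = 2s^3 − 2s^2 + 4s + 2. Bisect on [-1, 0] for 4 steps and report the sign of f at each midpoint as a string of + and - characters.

s = -0.5 gives f = -0.75, negative; keep [-0.5, 0]
s = -0.25 gives f = 0.84375, positive; keep [-0.5, -0.25]
s = -0.375 gives f = 0.113281, positive; keep [-0.5, -0.375]
s = -0.4375 gives f = -0.3003, negative; keep [-0.4375, -0.375]

-++-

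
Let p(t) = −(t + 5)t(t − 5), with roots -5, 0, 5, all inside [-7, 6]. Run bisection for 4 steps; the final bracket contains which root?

-5

midpoint -0.5: p = -12.375 < 0 → [-7, -0.5]
midpoint -3.75: p = -41.015625 < 0 → [-7, -3.75]
midpoint -5.375: p = 20.912109 > 0 → [-5.375, -3.75]
midpoint -4.5625: p = -19.0876 < 0 → [-5.375, -4.5625]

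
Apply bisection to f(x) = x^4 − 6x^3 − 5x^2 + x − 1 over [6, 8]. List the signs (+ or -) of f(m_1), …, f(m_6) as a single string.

+-+---

midpoint 7: f = 104 > 0 → [6, 7]
midpoint 6.5: f = -68.4375 < 0 → [6.5, 7]
midpoint 6.75: f = 8.597656 > 0 → [6.5, 6.75]
midpoint 6.625: f = -32.0935 < 0 → [6.625, 6.75]
midpoint 6.6875: f = -12.3064 < 0 → [6.6875, 6.75]
midpoint 6.71875: f = -1.9959 < 0 → [6.71875, 6.75]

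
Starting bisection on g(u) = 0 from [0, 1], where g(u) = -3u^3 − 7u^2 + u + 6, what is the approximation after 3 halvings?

u = 0.5 gives g = 4.375, positive; keep [0.5, 1]
u = 0.75 gives g = 1.546875, positive; keep [0.75, 1]
u = 0.875 gives g = -0.494141, negative; keep [0.75, 0.875]

0.875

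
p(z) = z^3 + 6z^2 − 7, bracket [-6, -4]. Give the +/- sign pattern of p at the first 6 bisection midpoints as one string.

midpoint -5: p = 18 > 0 → [-6, -5]
midpoint -5.5: p = 8.125 > 0 → [-6, -5.5]
midpoint -5.75: p = 1.265625 > 0 → [-6, -5.75]
midpoint -5.875: p = -2.6855 < 0 → [-5.875, -5.75]
midpoint -5.8125: p = -0.6653 < 0 → [-5.8125, -5.75]
midpoint -5.78125: p = 0.3112 > 0 → [-5.8125, -5.78125]

+++--+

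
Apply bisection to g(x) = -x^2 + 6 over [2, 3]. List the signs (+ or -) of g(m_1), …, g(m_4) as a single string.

-+++

g(2.5) = -0.25 < 0, so the root lies in [2, 2.5]
g(2.25) = 0.9375 > 0, so the root lies in [2.25, 2.5]
g(2.375) = 0.359375 > 0, so the root lies in [2.375, 2.5]
g(2.4375) = 0.0586 > 0, so the root lies in [2.4375, 2.5]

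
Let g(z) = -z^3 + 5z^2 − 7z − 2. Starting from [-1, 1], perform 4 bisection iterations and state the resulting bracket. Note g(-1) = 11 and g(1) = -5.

[-0.25, -0.125]

midpoint 0: g = -2 < 0 → [-1, 0]
midpoint -0.5: g = 2.875 > 0 → [-0.5, 0]
midpoint -0.25: g = 0.078125 > 0 → [-0.25, 0]
midpoint -0.125: g = -1.0449 < 0 → [-0.25, -0.125]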